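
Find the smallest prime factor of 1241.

1241 is odd.
Digit sum 8, not divisible by 3.
Ends in 1: not divisible by 5.
7: 1241 = 7·177 + 2
11: 1241 = 11·112 + 9
13: 1241 = 13·95 + 6
17: 1241 = 17·73

17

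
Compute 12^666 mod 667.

12^1 ≡ 12 (mod 667)
12^2 ≡ 12^2 = 144 ≡ 144 (mod 667)
12^4 ≡ 144^2 = 20736 ≡ 59 (mod 667)
12^8 ≡ 59^2 = 3481 ≡ 146 (mod 667)
12^16 ≡ 146^2 = 21316 ≡ 639 (mod 667)
12^32 ≡ 639^2 = 408321 ≡ 117 (mod 667)
12^64 ≡ 117^2 = 13689 ≡ 349 (mod 667)
12^128 ≡ 349^2 = 121801 ≡ 407 (mod 667)
12^256 ≡ 407^2 = 165649 ≡ 233 (mod 667)
12^512 ≡ 233^2 = 54289 ≡ 262 (mod 667)
666 = 512 + 128 + 16 + 8 + 2 in binary powers of 2.
So 12^666 ≡ 262 · 407 · 639 · 146 · 144 ≡ 492 (mod 667).
Since 492 ≠ 1, base 12 is a Fermat witness: 667 is composite.

492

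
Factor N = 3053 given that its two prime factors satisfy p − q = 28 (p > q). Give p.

71

Since p = q + 28, we have 3053 = q(q + 28), so q² + 28q − 3053 = 0.
Discriminant: 28² + 4·3053 = 784 + 12212 = 12996; √12996 = 114.
q = (−28 + 114)/2 = 43, and p = q + 28 = 71.
Check: 43 · 71 = 3053.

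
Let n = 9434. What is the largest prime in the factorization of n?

9434 = 2 · 4717
4717 = 53 · 89
89 is prime.
So 9434 = 2 · 53 · 89; the largest prime factor is 89.

89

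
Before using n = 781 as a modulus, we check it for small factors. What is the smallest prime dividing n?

11

781 is odd.
Digit sum 16, not divisible by 3.
Ends in 1: not divisible by 5.
7: 781 = 7·111 + 4
11: 781 = 11·71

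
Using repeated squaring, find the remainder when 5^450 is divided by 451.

122

5^1 ≡ 5 (mod 451)
5^2 ≡ 5^2 = 25 ≡ 25 (mod 451)
5^4 ≡ 25^2 = 625 ≡ 174 (mod 451)
5^8 ≡ 174^2 = 30276 ≡ 59 (mod 451)
5^16 ≡ 59^2 = 3481 ≡ 324 (mod 451)
5^32 ≡ 324^2 = 104976 ≡ 344 (mod 451)
5^64 ≡ 344^2 = 118336 ≡ 174 (mod 451)
5^128 ≡ 174^2 = 30276 ≡ 59 (mod 451)
5^256 ≡ 59^2 = 3481 ≡ 324 (mod 451)
450 = 256 + 128 + 64 + 2 in binary powers of 2.
So 5^450 ≡ 324 · 59 · 174 · 25 ≡ 122 (mod 451).
Since 122 ≠ 1, base 5 is a Fermat witness: 451 is composite.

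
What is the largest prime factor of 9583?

9583 = 7 · 1369
1369 = 37 · 37
37 = 37 · 1
So 9583 = 7 · 37^2; the largest prime factor is 37.

37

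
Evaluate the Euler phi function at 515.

408

Factor: 515 = 5 · 103.
φ(515) = (5−1) · (103−1) = 4 · 102 = 408.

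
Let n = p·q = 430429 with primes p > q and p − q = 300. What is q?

Since p = q + 300, we have 430429 = q(q + 300), so q² + 300q − 430429 = 0.
Discriminant: 300² + 4·430429 = 90000 + 1721716 = 1811716; √1811716 = 1346.
q = (−300 + 1346)/2 = 523, and p = q + 300 = 823.
Check: 523 · 823 = 430429.

523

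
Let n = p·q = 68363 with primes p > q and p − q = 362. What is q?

Since p = q + 362, we have 68363 = q(q + 362), so q² + 362q − 68363 = 0.
Discriminant: 362² + 4·68363 = 131044 + 273452 = 404496; √404496 = 636.
q = (−362 + 636)/2 = 137, and p = q + 362 = 499.
Check: 137 · 499 = 68363.

137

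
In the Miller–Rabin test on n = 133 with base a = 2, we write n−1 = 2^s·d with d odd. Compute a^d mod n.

50

133 − 1 = 132 = 2^2 · 33, so d = 33.
2^1 ≡ 2 (mod 133)
2^2 ≡ 2^2 = 4 ≡ 4 (mod 133)
2^4 ≡ 4^2 = 16 ≡ 16 (mod 133)
2^8 ≡ 16^2 = 256 ≡ 123 (mod 133)
2^16 ≡ 123^2 = 15129 ≡ 100 (mod 133)
2^32 ≡ 100^2 = 10000 ≡ 25 (mod 133)
33 = 32 + 1 in binary powers of 2.
So 2^33 ≡ 25 · 2 ≡ 50 (mod 133).
Squaring chain: 50 → 106; never reaches −1, so base 2 is a Miller–Rabin witness that 133 is composite.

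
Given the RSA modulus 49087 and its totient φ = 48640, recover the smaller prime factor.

191

φ(n) = (p−1)(q−1) = n − (p+q) + 1, so p + q = 49087 − 48640 + 1 = 448.
p and q are the roots of t² − 448t + 49087 = 0.
Discriminant: 448² − 4·49087 = 200704 − 196348 = 4356; √4356 = 66.
q = (448 − 66)/2 = 191, p = (448 + 66)/2 = 257.
Check: 191 · 257 = 49087.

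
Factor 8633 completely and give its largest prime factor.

8633 = 89 · 97
97 is prime.
So 8633 = 89 · 97; the largest prime factor is 97.

97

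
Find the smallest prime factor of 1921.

17

1921 is odd.
Digit sum 13, not divisible by 3.
Ends in 1: not divisible by 5.
7: 1921 = 7·274 + 3
11: 1921 = 11·174 + 7
13: 1921 = 13·147 + 10
17: 1921 = 17·113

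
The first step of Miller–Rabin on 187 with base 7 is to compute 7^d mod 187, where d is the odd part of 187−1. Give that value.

57

187 − 1 = 186 = 2^1 · 93, so d = 93.
7^1 ≡ 7 (mod 187)
7^2 ≡ 7^2 = 49 ≡ 49 (mod 187)
7^4 ≡ 49^2 = 2401 ≡ 157 (mod 187)
7^8 ≡ 157^2 = 24649 ≡ 152 (mod 187)
7^16 ≡ 152^2 = 23104 ≡ 103 (mod 187)
7^32 ≡ 103^2 = 10609 ≡ 137 (mod 187)
7^64 ≡ 137^2 = 18769 ≡ 69 (mod 187)
93 = 64 + 16 + 8 + 4 + 1 in binary powers of 2.
So 7^93 ≡ 69 · 103 · 152 · 157 · 7 ≡ 57 (mod 187).
Squaring chain: 57; never reaches −1, so base 7 is a Miller–Rabin witness that 187 is composite.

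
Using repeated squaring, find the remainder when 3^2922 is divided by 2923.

433

3^1 ≡ 3 (mod 2923)
3^2 ≡ 3^2 = 9 ≡ 9 (mod 2923)
3^4 ≡ 9^2 = 81 ≡ 81 (mod 2923)
3^8 ≡ 81^2 = 6561 ≡ 715 (mod 2923)
3^16 ≡ 715^2 = 511225 ≡ 2623 (mod 2923)
3^32 ≡ 2623^2 = 6880129 ≡ 2310 (mod 2923)
3^64 ≡ 2310^2 = 5336100 ≡ 1625 (mod 2923)
3^128 ≡ 1625^2 = 2640625 ≡ 1156 (mod 2923)
3^256 ≡ 1156^2 = 1336336 ≡ 525 (mod 2923)
3^512 ≡ 525^2 = 275625 ≡ 863 (mod 2923)
3^1024 ≡ 863^2 = 744769 ≡ 2327 (mod 2923)
3^2048 ≡ 2327^2 = 5414929 ≡ 1533 (mod 2923)
2922 = 2048 + 512 + 256 + 64 + 32 + 8 + 2 in binary powers of 2.
So 3^2922 ≡ 1533 · 863 · 525 · 1625 · 2310 · 715 · 9 ≡ 433 (mod 2923).
Since 433 ≠ 1, base 3 is a Fermat witness: 2923 is composite.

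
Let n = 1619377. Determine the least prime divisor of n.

1619377 is odd.
Digit sum 34, not divisible by 3.
Ends in 7: not divisible by 5.
7: 1619377 = 7·231339 + 4
11: 1619377 = 11·147216 + 1
13: 1619377 = 13·124567 + 6
17: 1619377 = 17·95257 + 8
19: 1619377 = 19·85230 + 7
23: 1619377 = 23·70407 + 16
29: 1619377 = 29·55840 + 17
31: 1619377 = 31·52237 + 30
37: 1619377 = 37·43766 + 35
41: 1619377 = 41·39497

41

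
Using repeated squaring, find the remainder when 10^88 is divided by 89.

10^1 ≡ 10 (mod 89)
10^2 ≡ 10^2 = 100 ≡ 11 (mod 89)
10^4 ≡ 11^2 = 121 ≡ 32 (mod 89)
10^8 ≡ 32^2 = 1024 ≡ 45 (mod 89)
10^16 ≡ 45^2 = 2025 ≡ 67 (mod 89)
10^32 ≡ 67^2 = 4489 ≡ 39 (mod 89)
10^64 ≡ 39^2 = 1521 ≡ 8 (mod 89)
88 = 64 + 16 + 8 in binary powers of 2.
So 10^88 ≡ 8 · 67 · 45 ≡ 1 (mod 89).
Since the result is 1, base 10 gives no evidence that 89 is composite.

1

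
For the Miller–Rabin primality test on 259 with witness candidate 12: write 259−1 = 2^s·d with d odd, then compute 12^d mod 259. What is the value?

174

259 − 1 = 258 = 2^1 · 129, so d = 129.
12^1 ≡ 12 (mod 259)
12^2 ≡ 12^2 = 144 ≡ 144 (mod 259)
12^4 ≡ 144^2 = 20736 ≡ 16 (mod 259)
12^8 ≡ 16^2 = 256 ≡ 256 (mod 259)
12^16 ≡ 256^2 = 65536 ≡ 9 (mod 259)
12^32 ≡ 9^2 = 81 ≡ 81 (mod 259)
12^64 ≡ 81^2 = 6561 ≡ 86 (mod 259)
12^128 ≡ 86^2 = 7396 ≡ 144 (mod 259)
129 = 128 + 1 in binary powers of 2.
So 12^129 ≡ 144 · 12 ≡ 174 (mod 259).
Squaring chain: 174; never reaches −1, so base 12 is a Miller–Rabin witness that 259 is composite.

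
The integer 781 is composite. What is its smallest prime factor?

781 is odd.
Digit sum 16, not divisible by 3.
Ends in 1: not divisible by 5.
7: 781 = 7·111 + 4
11: 781 = 11·71

11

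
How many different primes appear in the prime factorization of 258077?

258077 = 17^2 · 893
893 = 19 · 47
258077 = 17^2 · 19 · 47, which has 3 distinct prime factors.

3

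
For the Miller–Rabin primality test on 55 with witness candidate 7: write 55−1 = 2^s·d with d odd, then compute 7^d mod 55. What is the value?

55 − 1 = 54 = 2^1 · 27, so d = 27.
7^1 ≡ 7 (mod 55)
7^2 ≡ 7^2 = 49 ≡ 49 (mod 55)
7^4 ≡ 49^2 = 2401 ≡ 36 (mod 55)
7^8 ≡ 36^2 = 1296 ≡ 31 (mod 55)
7^16 ≡ 31^2 = 961 ≡ 26 (mod 55)
27 = 16 + 8 + 2 + 1 in binary powers of 2.
So 7^27 ≡ 26 · 31 · 49 · 7 ≡ 28 (mod 55).
Squaring chain: 28; never reaches −1, so base 7 is a Miller–Rabin witness that 55 is composite.

28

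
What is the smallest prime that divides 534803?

534803 is odd.
Digit sum 23, not divisible by 3.
Ends in 3: not divisible by 5.
7: 534803 = 7·76400 + 3
11: 534803 = 11·48618 + 5
13: 534803 = 13·41138 + 9
17: 534803 = 17·31459

17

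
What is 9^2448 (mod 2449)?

1721

9^1 ≡ 9 (mod 2449)
9^2 ≡ 9^2 = 81 ≡ 81 (mod 2449)
9^4 ≡ 81^2 = 6561 ≡ 1663 (mod 2449)
9^8 ≡ 1663^2 = 2765569 ≡ 648 (mod 2449)
9^16 ≡ 648^2 = 419904 ≡ 1125 (mod 2449)
9^32 ≡ 1125^2 = 1265625 ≡ 1941 (mod 2449)
9^64 ≡ 1941^2 = 3767481 ≡ 919 (mod 2449)
9^128 ≡ 919^2 = 844561 ≡ 2105 (mod 2449)
9^256 ≡ 2105^2 = 4431025 ≡ 784 (mod 2449)
9^512 ≡ 784^2 = 614656 ≡ 2406 (mod 2449)
9^1024 ≡ 2406^2 = 5788836 ≡ 1849 (mod 2449)
9^2048 ≡ 1849^2 = 3418801 ≡ 2446 (mod 2449)
2448 = 2048 + 256 + 128 + 16 in binary powers of 2.
So 9^2448 ≡ 2446 · 784 · 2105 · 1125 ≡ 1721 (mod 2449).
Since 1721 ≠ 1, base 9 is a Fermat witness: 2449 is composite.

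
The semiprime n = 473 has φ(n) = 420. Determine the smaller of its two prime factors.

11

φ(n) = (p−1)(q−1) = n − (p+q) + 1, so p + q = 473 − 420 + 1 = 54.
p and q are the roots of t² − 54t + 473 = 0.
Discriminant: 54² − 4·473 = 2916 − 1892 = 1024; √1024 = 32.
q = (54 − 32)/2 = 11, p = (54 + 32)/2 = 43.
Check: 11 · 43 = 473.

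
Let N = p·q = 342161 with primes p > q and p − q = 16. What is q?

577

Since p = q + 16, we have 342161 = q(q + 16), so q² + 16q − 342161 = 0.
Discriminant: 16² + 4·342161 = 256 + 1368644 = 1368900; √1368900 = 1170.
q = (−16 + 1170)/2 = 577, and p = q + 16 = 593.
Check: 577 · 593 = 342161.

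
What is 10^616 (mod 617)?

10^1 ≡ 10 (mod 617)
10^2 ≡ 10^2 = 100 ≡ 100 (mod 617)
10^4 ≡ 100^2 = 10000 ≡ 128 (mod 617)
10^8 ≡ 128^2 = 16384 ≡ 342 (mod 617)
10^16 ≡ 342^2 = 116964 ≡ 351 (mod 617)
10^32 ≡ 351^2 = 123201 ≡ 418 (mod 617)
10^64 ≡ 418^2 = 174724 ≡ 113 (mod 617)
10^128 ≡ 113^2 = 12769 ≡ 429 (mod 617)
10^256 ≡ 429^2 = 184041 ≡ 175 (mod 617)
10^512 ≡ 175^2 = 30625 ≡ 392 (mod 617)
616 = 512 + 64 + 32 + 8 in binary powers of 2.
So 10^616 ≡ 392 · 113 · 418 · 342 ≡ 1 (mod 617).
Since the result is 1, base 10 gives no evidence that 617 is composite.

1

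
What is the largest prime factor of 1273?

1273 = 19 · 67
67 is prime.
So 1273 = 19 · 67; the largest prime factor is 67.

67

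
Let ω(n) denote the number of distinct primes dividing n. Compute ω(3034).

3

3034 = 2 · 1517
1517 = 37 · 41
3034 = 2 · 37 · 41, which has 3 distinct prime factors.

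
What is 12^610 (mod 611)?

118

12^1 ≡ 12 (mod 611)
12^2 ≡ 12^2 = 144 ≡ 144 (mod 611)
12^4 ≡ 144^2 = 20736 ≡ 573 (mod 611)
12^8 ≡ 573^2 = 328329 ≡ 222 (mod 611)
12^16 ≡ 222^2 = 49284 ≡ 404 (mod 611)
12^32 ≡ 404^2 = 163216 ≡ 79 (mod 611)
12^64 ≡ 79^2 = 6241 ≡ 131 (mod 611)
12^128 ≡ 131^2 = 17161 ≡ 53 (mod 611)
12^256 ≡ 53^2 = 2809 ≡ 365 (mod 611)
12^512 ≡ 365^2 = 133225 ≡ 27 (mod 611)
610 = 512 + 64 + 32 + 2 in binary powers of 2.
So 12^610 ≡ 27 · 131 · 79 · 144 ≡ 118 (mod 611).
Since 118 ≠ 1, base 12 is a Fermat witness: 611 is composite.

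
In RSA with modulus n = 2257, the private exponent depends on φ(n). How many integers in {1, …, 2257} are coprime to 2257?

Factor: 2257 = 37 · 61.
φ(2257) = (37−1) · (61−1) = 36 · 60 = 2160.

2160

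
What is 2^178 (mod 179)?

2^1 ≡ 2 (mod 179)
2^2 ≡ 2^2 = 4 ≡ 4 (mod 179)
2^4 ≡ 4^2 = 16 ≡ 16 (mod 179)
2^8 ≡ 16^2 = 256 ≡ 77 (mod 179)
2^16 ≡ 77^2 = 5929 ≡ 22 (mod 179)
2^32 ≡ 22^2 = 484 ≡ 126 (mod 179)
2^64 ≡ 126^2 = 15876 ≡ 124 (mod 179)
2^128 ≡ 124^2 = 15376 ≡ 161 (mod 179)
178 = 128 + 32 + 16 + 2 in binary powers of 2.
So 2^178 ≡ 161 · 126 · 22 · 4 ≡ 1 (mod 179).
Since the result is 1, base 2 gives no evidence that 179 is composite.

1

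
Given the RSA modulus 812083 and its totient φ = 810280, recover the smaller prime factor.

φ(n) = (p−1)(q−1) = n − (p+q) + 1, so p + q = 812083 − 810280 + 1 = 1804.
p and q are the roots of t² − 1804t + 812083 = 0.
Discriminant: 1804² − 4·812083 = 3254416 − 3248332 = 6084; √6084 = 78.
q = (1804 − 78)/2 = 863, p = (1804 + 78)/2 = 941.
Check: 863 · 941 = 812083.

863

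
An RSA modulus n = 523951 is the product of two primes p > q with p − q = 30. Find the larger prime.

Since p = q + 30, we have 523951 = q(q + 30), so q² + 30q − 523951 = 0.
Discriminant: 30² + 4·523951 = 900 + 2095804 = 2096704; √2096704 = 1448.
q = (−30 + 1448)/2 = 709, and p = q + 30 = 739.
Check: 709 · 739 = 523951.

739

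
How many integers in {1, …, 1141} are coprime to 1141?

Factor: 1141 = 7 · 163.
φ(1141) = (7−1) · (163−1) = 6 · 162 = 972.

972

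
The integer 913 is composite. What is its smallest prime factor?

913 is odd.
Digit sum 13, not divisible by 3.
Ends in 3: not divisible by 5.
7: 913 = 7·130 + 3
11: 913 = 11·83

11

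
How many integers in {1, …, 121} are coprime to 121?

Factor: 121 = 11^2.
φ(121) = 11^1·(11−1) = 110.

110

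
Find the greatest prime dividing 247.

19

247 = 13 · 19
19 is prime.
So 247 = 13 · 19; the largest prime factor is 19.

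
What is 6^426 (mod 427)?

6^1 ≡ 6 (mod 427)
6^2 ≡ 6^2 = 36 ≡ 36 (mod 427)
6^4 ≡ 36^2 = 1296 ≡ 15 (mod 427)
6^8 ≡ 15^2 = 225 ≡ 225 (mod 427)
6^16 ≡ 225^2 = 50625 ≡ 239 (mod 427)
6^32 ≡ 239^2 = 57121 ≡ 330 (mod 427)
6^64 ≡ 330^2 = 108900 ≡ 15 (mod 427)
6^128 ≡ 15^2 = 225 ≡ 225 (mod 427)
6^256 ≡ 225^2 = 50625 ≡ 239 (mod 427)
426 = 256 + 128 + 32 + 8 + 2 in binary powers of 2.
So 6^426 ≡ 239 · 225 · 330 · 225 · 36 ≡ 113 (mod 427).
Since 113 ≠ 1, base 6 is a Fermat witness: 427 is composite.

113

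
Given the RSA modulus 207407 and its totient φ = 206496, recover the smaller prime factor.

φ(n) = (p−1)(q−1) = n − (p+q) + 1, so p + q = 207407 − 206496 + 1 = 912.
p and q are the roots of t² − 912t + 207407 = 0.
Discriminant: 912² − 4·207407 = 831744 − 829628 = 2116; √2116 = 46.
q = (912 − 46)/2 = 433, p = (912 + 46)/2 = 479.
Check: 433 · 479 = 207407.

433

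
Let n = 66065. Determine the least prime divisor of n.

66065 is odd.
Digit sum 23, not divisible by 3.
Ends in 5: divisible by 5.

5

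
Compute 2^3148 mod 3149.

2^1 ≡ 2 (mod 3149)
2^2 ≡ 2^2 = 4 ≡ 4 (mod 3149)
2^4 ≡ 4^2 = 16 ≡ 16 (mod 3149)
2^8 ≡ 16^2 = 256 ≡ 256 (mod 3149)
2^16 ≡ 256^2 = 65536 ≡ 2556 (mod 3149)
2^32 ≡ 2556^2 = 6533136 ≡ 2110 (mod 3149)
2^64 ≡ 2110^2 = 4452100 ≡ 2563 (mod 3149)
2^128 ≡ 2563^2 = 6568969 ≡ 155 (mod 3149)
2^256 ≡ 155^2 = 24025 ≡ 1982 (mod 3149)
2^512 ≡ 1982^2 = 3928324 ≡ 1521 (mod 3149)
2^1024 ≡ 1521^2 = 2313441 ≡ 2075 (mod 3149)
2^2048 ≡ 2075^2 = 4305625 ≡ 942 (mod 3149)
3148 = 2048 + 1024 + 64 + 8 + 4 in binary powers of 2.
So 2^3148 ≡ 942 · 2075 · 2563 · 256 · 16 ≡ 1322 (mod 3149).
Since 1322 ≠ 1, base 2 is a Fermat witness: 3149 is composite.

1322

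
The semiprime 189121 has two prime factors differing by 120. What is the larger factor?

Since p = q + 120, we have 189121 = q(q + 120), so q² + 120q − 189121 = 0.
Discriminant: 120² + 4·189121 = 14400 + 756484 = 770884; √770884 = 878.
q = (−120 + 878)/2 = 379, and p = q + 120 = 499.
Check: 379 · 499 = 189121.

499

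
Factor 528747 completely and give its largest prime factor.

97

528747 = 3 · 176249
176249 = 23 · 7663
7663 = 79 · 97
97 is prime.
So 528747 = 3 · 23 · 79 · 97; the largest prime factor is 97.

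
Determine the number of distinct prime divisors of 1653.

3

1653 = 3 · 551
551 = 19 · 29
1653 = 3 · 19 · 29, which has 3 distinct prime factors.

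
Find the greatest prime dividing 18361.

61

18361 = 7 · 2623
2623 = 43 · 61
61 is prime.
So 18361 = 7 · 43 · 61; the largest prime factor is 61.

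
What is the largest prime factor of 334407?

334407 = 3 · 111469
111469 = 17 · 6557
6557 = 79 · 83
83 is prime.
So 334407 = 3 · 17 · 79 · 83; the largest prime factor is 83.

83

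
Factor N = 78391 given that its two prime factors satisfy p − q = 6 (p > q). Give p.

283

Since p = q + 6, we have 78391 = q(q + 6), so q² + 6q − 78391 = 0.
Discriminant: 6² + 4·78391 = 36 + 313564 = 313600; √313600 = 560.
q = (−6 + 560)/2 = 277, and p = q + 6 = 283.
Check: 277 · 283 = 78391.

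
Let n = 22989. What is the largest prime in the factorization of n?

22989 = 3 · 7663
7663 = 79 · 97
97 is prime.
So 22989 = 3 · 79 · 97; the largest prime factor is 97.

97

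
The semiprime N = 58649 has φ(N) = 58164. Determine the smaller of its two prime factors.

φ(n) = (p−1)(q−1) = n − (p+q) + 1, so p + q = 58649 − 58164 + 1 = 486.
p and q are the roots of t² − 486t + 58649 = 0.
Discriminant: 486² − 4·58649 = 236196 − 234596 = 1600; √1600 = 40.
q = (486 − 40)/2 = 223, p = (486 + 40)/2 = 263.
Check: 223 · 263 = 58649.

223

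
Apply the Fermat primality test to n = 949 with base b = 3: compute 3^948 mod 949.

3^1 ≡ 3 (mod 949)
3^2 ≡ 3^2 = 9 ≡ 9 (mod 949)
3^4 ≡ 9^2 = 81 ≡ 81 (mod 949)
3^8 ≡ 81^2 = 6561 ≡ 867 (mod 949)
3^16 ≡ 867^2 = 751689 ≡ 81 (mod 949)
3^32 ≡ 81^2 = 6561 ≡ 867 (mod 949)
3^64 ≡ 867^2 = 751689 ≡ 81 (mod 949)
3^128 ≡ 81^2 = 6561 ≡ 867 (mod 949)
3^256 ≡ 867^2 = 751689 ≡ 81 (mod 949)
3^512 ≡ 81^2 = 6561 ≡ 867 (mod 949)
948 = 512 + 256 + 128 + 32 + 16 + 4 in binary powers of 2.
So 3^948 ≡ 867 · 81 · 867 · 867 · 81 · 81 ≡ 1 (mod 949).
Since the result is 1, base 3 gives no evidence that 949 is composite.

1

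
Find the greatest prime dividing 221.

17

221 = 13 · 17
17 is prime.
So 221 = 13 · 17; the largest prime factor is 17.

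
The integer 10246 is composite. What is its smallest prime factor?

10246 is even: 2 divides it.

2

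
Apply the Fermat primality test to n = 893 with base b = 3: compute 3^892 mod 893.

852

3^1 ≡ 3 (mod 893)
3^2 ≡ 3^2 = 9 ≡ 9 (mod 893)
3^4 ≡ 9^2 = 81 ≡ 81 (mod 893)
3^8 ≡ 81^2 = 6561 ≡ 310 (mod 893)
3^16 ≡ 310^2 = 96100 ≡ 549 (mod 893)
3^32 ≡ 549^2 = 301401 ≡ 460 (mod 893)
3^64 ≡ 460^2 = 211600 ≡ 852 (mod 893)
3^128 ≡ 852^2 = 725904 ≡ 788 (mod 893)
3^256 ≡ 788^2 = 620944 ≡ 309 (mod 893)
3^512 ≡ 309^2 = 95481 ≡ 823 (mod 893)
892 = 512 + 256 + 64 + 32 + 16 + 8 + 4 in binary powers of 2.
So 3^892 ≡ 823 · 309 · 852 · 460 · 549 · 310 · 81 ≡ 852 (mod 893).
Since 852 ≠ 1, base 3 is a Fermat witness: 893 is composite.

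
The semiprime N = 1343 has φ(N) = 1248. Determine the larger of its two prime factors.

79

φ(n) = (p−1)(q−1) = n − (p+q) + 1, so p + q = 1343 − 1248 + 1 = 96.
p and q are the roots of t² − 96t + 1343 = 0.
Discriminant: 96² − 4·1343 = 9216 − 5372 = 3844; √3844 = 62.
q = (96 − 62)/2 = 17, p = (96 + 62)/2 = 79.
Check: 17 · 79 = 1343.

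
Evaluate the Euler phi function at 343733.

Factor: 343733 = 13 · 137 · 193.
φ(343733) = (13−1) · (137−1) · (193−1) = 12 · 136 · 192 = 313344.

313344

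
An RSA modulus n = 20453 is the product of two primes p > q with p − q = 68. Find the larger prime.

181

Since p = q + 68, we have 20453 = q(q + 68), so q² + 68q − 20453 = 0.
Discriminant: 68² + 4·20453 = 4624 + 81812 = 86436; √86436 = 294.
q = (−68 + 294)/2 = 113, and p = q + 68 = 181.
Check: 113 · 181 = 20453.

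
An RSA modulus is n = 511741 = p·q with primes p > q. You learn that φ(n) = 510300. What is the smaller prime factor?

631

φ(n) = (p−1)(q−1) = n − (p+q) + 1, so p + q = 511741 − 510300 + 1 = 1442.
p and q are the roots of t² − 1442t + 511741 = 0.
Discriminant: 1442² − 4·511741 = 2079364 − 2046964 = 32400; √32400 = 180.
q = (1442 − 180)/2 = 631, p = (1442 + 180)/2 = 811.
Check: 631 · 811 = 511741.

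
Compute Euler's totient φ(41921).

Factor: 41921 = 11 · 37 · 103.
φ(41921) = (11−1) · (37−1) · (103−1) = 10 · 36 · 102 = 36720.

36720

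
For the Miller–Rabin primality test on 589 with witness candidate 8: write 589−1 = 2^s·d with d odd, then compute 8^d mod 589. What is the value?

589 − 1 = 588 = 2^2 · 147, so d = 147.
8^1 ≡ 8 (mod 589)
8^2 ≡ 8^2 = 64 ≡ 64 (mod 589)
8^4 ≡ 64^2 = 4096 ≡ 562 (mod 589)
8^8 ≡ 562^2 = 315844 ≡ 140 (mod 589)
8^16 ≡ 140^2 = 19600 ≡ 163 (mod 589)
8^32 ≡ 163^2 = 26569 ≡ 64 (mod 589)
8^64 ≡ 64^2 = 4096 ≡ 562 (mod 589)
8^128 ≡ 562^2 = 315844 ≡ 140 (mod 589)
147 = 128 + 16 + 2 + 1 in binary powers of 2.
So 8^147 ≡ 140 · 163 · 64 · 8 ≡ 436 (mod 589).
Squaring chain: 436 → 438; never reaches −1, so base 8 is a Miller–Rabin witness that 589 is composite.

436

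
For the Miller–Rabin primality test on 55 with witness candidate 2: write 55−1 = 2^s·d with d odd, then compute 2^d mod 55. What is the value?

18

55 − 1 = 54 = 2^1 · 27, so d = 27.
2^1 ≡ 2 (mod 55)
2^2 ≡ 2^2 = 4 ≡ 4 (mod 55)
2^4 ≡ 4^2 = 16 ≡ 16 (mod 55)
2^8 ≡ 16^2 = 256 ≡ 36 (mod 55)
2^16 ≡ 36^2 = 1296 ≡ 31 (mod 55)
27 = 16 + 8 + 2 + 1 in binary powers of 2.
So 2^27 ≡ 31 · 36 · 4 · 2 ≡ 18 (mod 55).
Squaring chain: 18; never reaches −1, so base 2 is a Miller–Rabin witness that 55 is composite.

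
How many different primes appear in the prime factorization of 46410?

6

46410 = 2 · 23205
23205 = 3 · 7735
7735 = 5 · 1547
1547 = 7 · 221
221 = 13 · 17
46410 = 2 · 3 · 5 · 7 · 13 · 17, which has 6 distinct prime factors.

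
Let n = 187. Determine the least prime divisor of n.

11

187 is odd.
Digit sum 16, not divisible by 3.
Ends in 7: not divisible by 5.
7: 187 = 7·26 + 5
11: 187 = 11·17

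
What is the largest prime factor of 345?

23

345 = 3 · 115
115 = 5 · 23
23 is prime.
So 345 = 3 · 5 · 23; the largest prime factor is 23.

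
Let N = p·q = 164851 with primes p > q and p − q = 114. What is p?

Since p = q + 114, we have 164851 = q(q + 114), so q² + 114q − 164851 = 0.
Discriminant: 114² + 4·164851 = 12996 + 659404 = 672400; √672400 = 820.
q = (−114 + 820)/2 = 353, and p = q + 114 = 467.
Check: 353 · 467 = 164851.

467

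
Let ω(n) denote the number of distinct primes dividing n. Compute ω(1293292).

1293292 = 2^2 · 323323
323323 = 7 · 46189
46189 = 11 · 4199
4199 = 13 · 323
323 = 17 · 19
1293292 = 2^2 · 7 · 11 · 13 · 17 · 19, which has 6 distinct prime factors.

6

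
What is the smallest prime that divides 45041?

73

45041 is odd.
Digit sum 14, not divisible by 3.
Ends in 1: not divisible by 5.
7: 45041 = 7·6434 + 3
11: 45041 = 11·4094 + 7
13: 45041 = 13·3464 + 9
17: 45041 = 17·2649 + 8
19: 45041 = 19·2370 + 11
23: 45041 = 23·1958 + 7
29: 45041 = 29·1553 + 4
31: 45041 = 31·1452 + 29
37: 45041 = 37·1217 + 12
41: 45041 = 41·1098 + 23
43: 45041 = 43·1047 + 20
47: 45041 = 47·958 + 15
53: 45041 = 53·849 + 44
59: 45041 = 59·763 + 24
61: 45041 = 61·738 + 23
67: 45041 = 67·672 + 17
71: 45041 = 71·634 + 27
73: 45041 = 73·617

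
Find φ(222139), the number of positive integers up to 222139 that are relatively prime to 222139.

Factor: 222139 = 17 · 73 · 179.
φ(222139) = (17−1) · (73−1) · (179−1) = 16 · 72 · 178 = 205056.

205056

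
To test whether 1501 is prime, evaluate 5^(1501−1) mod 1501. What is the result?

64

5^1 ≡ 5 (mod 1501)
5^2 ≡ 5^2 = 25 ≡ 25 (mod 1501)
5^4 ≡ 25^2 = 625 ≡ 625 (mod 1501)
5^8 ≡ 625^2 = 390625 ≡ 365 (mod 1501)
5^16 ≡ 365^2 = 133225 ≡ 1137 (mod 1501)
5^32 ≡ 1137^2 = 1292769 ≡ 408 (mod 1501)
5^64 ≡ 408^2 = 166464 ≡ 1354 (mod 1501)
5^128 ≡ 1354^2 = 1833316 ≡ 595 (mod 1501)
5^256 ≡ 595^2 = 354025 ≡ 1290 (mod 1501)
5^512 ≡ 1290^2 = 1664100 ≡ 992 (mod 1501)
5^1024 ≡ 992^2 = 984064 ≡ 909 (mod 1501)
1500 = 1024 + 256 + 128 + 64 + 16 + 8 + 4 in binary powers of 2.
So 5^1500 ≡ 909 · 1290 · 595 · 1354 · 1137 · 365 · 625 ≡ 64 (mod 1501).
Since 64 ≠ 1, base 5 is a Fermat witness: 1501 is composite.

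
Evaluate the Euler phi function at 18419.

Factor: 18419 = 113 · 163.
φ(18419) = (113−1) · (163−1) = 112 · 162 = 18144.

18144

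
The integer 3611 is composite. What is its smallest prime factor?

23

3611 is odd.
Digit sum 11, not divisible by 3.
Ends in 1: not divisible by 5.
7: 3611 = 7·515 + 6
11: 3611 = 11·328 + 3
13: 3611 = 13·277 + 10
17: 3611 = 17·212 + 7
19: 3611 = 19·190 + 1
23: 3611 = 23·157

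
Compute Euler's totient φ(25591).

Factor: 25591 = 157 · 163.
φ(25591) = (157−1) · (163−1) = 156 · 162 = 25272.

25272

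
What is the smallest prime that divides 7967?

7967 is odd.
Digit sum 29, not divisible by 3.
Ends in 7: not divisible by 5.
7: 7967 = 7·1138 + 1
11: 7967 = 11·724 + 3
13: 7967 = 13·612 + 11
17: 7967 = 17·468 + 11
19: 7967 = 19·419 + 6
23: 7967 = 23·346 + 9
29: 7967 = 29·274 + 21
31: 7967 = 31·257

31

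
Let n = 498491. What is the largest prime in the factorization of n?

498491 = 7 · 71213
71213 = 17 · 4189
4189 = 59 · 71
71 is prime.
So 498491 = 7 · 17 · 59 · 71; the largest prime factor is 71.

71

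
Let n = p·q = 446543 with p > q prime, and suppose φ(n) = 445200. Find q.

φ(n) = (p−1)(q−1) = n − (p+q) + 1, so p + q = 446543 − 445200 + 1 = 1344.
p and q are the roots of t² − 1344t + 446543 = 0.
Discriminant: 1344² − 4·446543 = 1806336 − 1786172 = 20164; √20164 = 142.
q = (1344 − 142)/2 = 601, p = (1344 + 142)/2 = 743.
Check: 601 · 743 = 446543.

601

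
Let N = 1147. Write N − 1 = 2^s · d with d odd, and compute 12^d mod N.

1147 − 1 = 1146 = 2^1 · 573, so d = 573.
12^1 ≡ 12 (mod 1147)
12^2 ≡ 12^2 = 144 ≡ 144 (mod 1147)
12^4 ≡ 144^2 = 20736 ≡ 90 (mod 1147)
12^8 ≡ 90^2 = 8100 ≡ 71 (mod 1147)
12^16 ≡ 71^2 = 5041 ≡ 453 (mod 1147)
12^32 ≡ 453^2 = 205209 ≡ 1043 (mod 1147)
12^64 ≡ 1043^2 = 1087849 ≡ 493 (mod 1147)
12^128 ≡ 493^2 = 243049 ≡ 1032 (mod 1147)
12^256 ≡ 1032^2 = 1065024 ≡ 608 (mod 1147)
12^512 ≡ 608^2 = 369664 ≡ 330 (mod 1147)
573 = 512 + 32 + 16 + 8 + 4 + 1 in binary powers of 2.
So 12^573 ≡ 330 · 1043 · 453 · 71 · 90 · 12 ≡ 1046 (mod 1147).
Squaring chain: 1046; never reaches −1, so base 12 is a Miller–Rabin witness that 1147 is composite.

1046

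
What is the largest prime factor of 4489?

67

4489 = 67 · 67
67 = 67 · 1
So 4489 = 67^2; the largest prime factor is 67.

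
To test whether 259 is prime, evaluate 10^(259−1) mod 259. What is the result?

10^1 ≡ 10 (mod 259)
10^2 ≡ 10^2 = 100 ≡ 100 (mod 259)
10^4 ≡ 100^2 = 10000 ≡ 158 (mod 259)
10^8 ≡ 158^2 = 24964 ≡ 100 (mod 259)
10^16 ≡ 100^2 = 10000 ≡ 158 (mod 259)
10^32 ≡ 158^2 = 24964 ≡ 100 (mod 259)
10^64 ≡ 100^2 = 10000 ≡ 158 (mod 259)
10^128 ≡ 158^2 = 24964 ≡ 100 (mod 259)
10^256 ≡ 100^2 = 10000 ≡ 158 (mod 259)
258 = 256 + 2 in binary powers of 2.
So 10^258 ≡ 158 · 100 ≡ 1 (mod 259).
Since the result is 1, base 10 gives no evidence that 259 is composite.

1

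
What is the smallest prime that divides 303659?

303659 is odd.
Digit sum 26, not divisible by 3.
Ends in 9: not divisible by 5.
7: 303659 = 7·43379 + 6
11: 303659 = 11·27605 + 4
13: 303659 = 13·23358 + 5
17: 303659 = 17·17862 + 5
19: 303659 = 19·15982 + 1
23: 303659 = 23·13202 + 13
29: 303659 = 29·10471

29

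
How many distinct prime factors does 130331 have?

2

130331 = 47^2 · 59
130331 = 47^2 · 59, which has 2 distinct prime factors.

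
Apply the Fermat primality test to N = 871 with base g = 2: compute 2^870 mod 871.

2^1 ≡ 2 (mod 871)
2^2 ≡ 2^2 = 4 ≡ 4 (mod 871)
2^4 ≡ 4^2 = 16 ≡ 16 (mod 871)
2^8 ≡ 16^2 = 256 ≡ 256 (mod 871)
2^16 ≡ 256^2 = 65536 ≡ 211 (mod 871)
2^32 ≡ 211^2 = 44521 ≡ 100 (mod 871)
2^64 ≡ 100^2 = 10000 ≡ 419 (mod 871)
2^128 ≡ 419^2 = 175561 ≡ 490 (mod 871)
2^256 ≡ 490^2 = 240100 ≡ 575 (mod 871)
2^512 ≡ 575^2 = 330625 ≡ 516 (mod 871)
870 = 512 + 256 + 64 + 32 + 4 + 2 in binary powers of 2.
So 2^870 ≡ 516 · 575 · 419 · 100 · 16 · 4 ≡ 545 (mod 871).
Since 545 ≠ 1, base 2 is a Fermat witness: 871 is composite.

545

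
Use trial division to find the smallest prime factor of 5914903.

5914903 is odd.
Digit sum 31, not divisible by 3.
Ends in 3: not divisible by 5.
7: 5914903 = 7·844986 + 1
11: 5914903 = 11·537718 + 5
13: 5914903 = 13·454992 + 7
17: 5914903 = 17·347935 + 8
19: 5914903 = 19·311310 + 13
23: 5914903 = 23·257169 + 16
29: 5914903 = 29·203962 + 5
31: 5914903 = 31·190803 + 10
37: 5914903 = 37·159862 + 9
41: 5914903 = 41·144265 + 38
43: 5914903 = 43·137555 + 38
47: 5914903 = 47·125849

47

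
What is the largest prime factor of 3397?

79

3397 = 43 · 79
79 is prime.
So 3397 = 43 · 79; the largest prime factor is 79.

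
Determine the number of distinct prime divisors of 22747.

22747 = 23^2 · 43
22747 = 23^2 · 43, which has 2 distinct prime factors.

2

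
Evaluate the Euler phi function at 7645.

Factor: 7645 = 5 · 11 · 139.
φ(7645) = (5−1) · (11−1) · (139−1) = 4 · 10 · 138 = 5520.

5520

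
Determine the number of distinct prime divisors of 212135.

5

212135 = 5 · 42427
42427 = 7 · 6061
6061 = 11 · 551
551 = 19 · 29
212135 = 5 · 7 · 11 · 19 · 29, which has 5 distinct prime factors.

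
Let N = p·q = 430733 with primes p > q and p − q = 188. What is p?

Since p = q + 188, we have 430733 = q(q + 188), so q² + 188q − 430733 = 0.
Discriminant: 188² + 4·430733 = 35344 + 1722932 = 1758276; √1758276 = 1326.
q = (−188 + 1326)/2 = 569, and p = q + 188 = 757.
Check: 569 · 757 = 430733.

757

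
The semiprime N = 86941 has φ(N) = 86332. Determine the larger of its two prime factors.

383

φ(n) = (p−1)(q−1) = n − (p+q) + 1, so p + q = 86941 − 86332 + 1 = 610.
p and q are the roots of t² − 610t + 86941 = 0.
Discriminant: 610² − 4·86941 = 372100 − 347764 = 24336; √24336 = 156.
q = (610 − 156)/2 = 227, p = (610 + 156)/2 = 383.
Check: 227 · 383 = 86941.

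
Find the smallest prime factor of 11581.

37

11581 is odd.
Digit sum 16, not divisible by 3.
Ends in 1: not divisible by 5.
7: 11581 = 7·1654 + 3
11: 11581 = 11·1052 + 9
13: 11581 = 13·890 + 11
17: 11581 = 17·681 + 4
19: 11581 = 19·609 + 10
23: 11581 = 23·503 + 12
29: 11581 = 29·399 + 10
31: 11581 = 31·373 + 18
37: 11581 = 37·313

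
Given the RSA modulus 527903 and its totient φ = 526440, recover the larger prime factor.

821

φ(n) = (p−1)(q−1) = n − (p+q) + 1, so p + q = 527903 − 526440 + 1 = 1464.
p and q are the roots of t² − 1464t + 527903 = 0.
Discriminant: 1464² − 4·527903 = 2143296 − 2111612 = 31684; √31684 = 178.
q = (1464 − 178)/2 = 643, p = (1464 + 178)/2 = 821.
Check: 643 · 821 = 527903.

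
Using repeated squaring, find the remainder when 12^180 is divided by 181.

12^1 ≡ 12 (mod 181)
12^2 ≡ 12^2 = 144 ≡ 144 (mod 181)
12^4 ≡ 144^2 = 20736 ≡ 102 (mod 181)
12^8 ≡ 102^2 = 10404 ≡ 87 (mod 181)
12^16 ≡ 87^2 = 7569 ≡ 148 (mod 181)
12^32 ≡ 148^2 = 21904 ≡ 3 (mod 181)
12^64 ≡ 3^2 = 9 ≡ 9 (mod 181)
12^128 ≡ 9^2 = 81 ≡ 81 (mod 181)
180 = 128 + 32 + 16 + 4 in binary powers of 2.
So 12^180 ≡ 81 · 3 · 148 · 102 ≡ 1 (mod 181).
Since the result is 1, base 12 gives no evidence that 181 is composite.

1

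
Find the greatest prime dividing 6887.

97

6887 = 71 · 97
97 is prime.
So 6887 = 71 · 97; the largest prime factor is 97.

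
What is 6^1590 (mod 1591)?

517

6^1 ≡ 6 (mod 1591)
6^2 ≡ 6^2 = 36 ≡ 36 (mod 1591)
6^4 ≡ 36^2 = 1296 ≡ 1296 (mod 1591)
6^8 ≡ 1296^2 = 1679616 ≡ 1111 (mod 1591)
6^16 ≡ 1111^2 = 1234321 ≡ 1296 (mod 1591)
6^32 ≡ 1296^2 = 1679616 ≡ 1111 (mod 1591)
6^64 ≡ 1111^2 = 1234321 ≡ 1296 (mod 1591)
6^128 ≡ 1296^2 = 1679616 ≡ 1111 (mod 1591)
6^256 ≡ 1111^2 = 1234321 ≡ 1296 (mod 1591)
6^512 ≡ 1296^2 = 1679616 ≡ 1111 (mod 1591)
6^1024 ≡ 1111^2 = 1234321 ≡ 1296 (mod 1591)
1590 = 1024 + 512 + 32 + 16 + 4 + 2 in binary powers of 2.
So 6^1590 ≡ 1296 · 1111 · 1111 · 1296 · 1296 · 36 ≡ 517 (mod 1591).
Since 517 ≠ 1, base 6 is a Fermat witness: 1591 is composite.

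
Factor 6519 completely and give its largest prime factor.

53

6519 = 3 · 2173
2173 = 41 · 53
53 is prime.
So 6519 = 3 · 41 · 53; the largest prime factor is 53.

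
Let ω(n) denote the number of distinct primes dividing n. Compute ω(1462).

3

1462 = 2 · 731
731 = 17 · 43
1462 = 2 · 17 · 43, which has 3 distinct prime factors.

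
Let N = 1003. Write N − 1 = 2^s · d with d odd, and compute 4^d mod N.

1003 − 1 = 1002 = 2^1 · 501, so d = 501.
4^1 ≡ 4 (mod 1003)
4^2 ≡ 4^2 = 16 ≡ 16 (mod 1003)
4^4 ≡ 16^2 = 256 ≡ 256 (mod 1003)
4^8 ≡ 256^2 = 65536 ≡ 341 (mod 1003)
4^16 ≡ 341^2 = 116281 ≡ 936 (mod 1003)
4^32 ≡ 936^2 = 876096 ≡ 477 (mod 1003)
4^64 ≡ 477^2 = 227529 ≡ 851 (mod 1003)
4^128 ≡ 851^2 = 724201 ≡ 35 (mod 1003)
4^256 ≡ 35^2 = 1225 ≡ 222 (mod 1003)
501 = 256 + 128 + 64 + 32 + 16 + 4 + 1 in binary powers of 2.
So 4^501 ≡ 222 · 35 · 851 · 477 · 936 · 256 · 4 ≡ 990 (mod 1003).
Squaring chain: 990; never reaches −1, so base 4 is a Miller–Rabin witness that 1003 is composite.

990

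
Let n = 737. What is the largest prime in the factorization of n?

67

737 = 11 · 67
67 is prime.
So 737 = 11 · 67; the largest prime factor is 67.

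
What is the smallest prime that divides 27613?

27613 is odd.
Digit sum 19, not divisible by 3.
Ends in 3: not divisible by 5.
7: 27613 = 7·3944 + 5
11: 27613 = 11·2510 + 3
13: 27613 = 13·2124 + 1
17: 27613 = 17·1624 + 5
19: 27613 = 19·1453 + 6
23: 27613 = 23·1200 + 13
29: 27613 = 29·952 + 5
31: 27613 = 31·890 + 23
37: 27613 = 37·746 + 11
41: 27613 = 41·673 + 20
43: 27613 = 43·642 + 7
47: 27613 = 47·587 + 24
53: 27613 = 53·521

53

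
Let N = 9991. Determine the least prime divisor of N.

97

9991 is odd.
Digit sum 28, not divisible by 3.
Ends in 1: not divisible by 5.
7: 9991 = 7·1427 + 2
11: 9991 = 11·908 + 3
13: 9991 = 13·768 + 7
17: 9991 = 17·587 + 12
19: 9991 = 19·525 + 16
23: 9991 = 23·434 + 9
29: 9991 = 29·344 + 15
31: 9991 = 31·322 + 9
37: 9991 = 37·270 + 1
41: 9991 = 41·243 + 28
43: 9991 = 43·232 + 15
47: 9991 = 47·212 + 27
53: 9991 = 53·188 + 27
59: 9991 = 59·169 + 20
61: 9991 = 61·163 + 48
67: 9991 = 67·149 + 8
71: 9991 = 71·140 + 51
73: 9991 = 73·136 + 63
79: 9991 = 79·126 + 37
83: 9991 = 83·120 + 31
89: 9991 = 89·112 + 23
97: 9991 = 97·103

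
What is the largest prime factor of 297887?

297887 = 37 · 8051
8051 = 83 · 97
97 is prime.
So 297887 = 37 · 83 · 97; the largest prime factor is 97.

97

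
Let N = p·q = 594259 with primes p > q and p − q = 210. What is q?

673

Since p = q + 210, we have 594259 = q(q + 210), so q² + 210q − 594259 = 0.
Discriminant: 210² + 4·594259 = 44100 + 2377036 = 2421136; √2421136 = 1556.
q = (−210 + 1556)/2 = 673, and p = q + 210 = 883.
Check: 673 · 883 = 594259.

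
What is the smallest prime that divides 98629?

98629 is odd.
Digit sum 34, not divisible by 3.
Ends in 9: not divisible by 5.
7: 98629 = 7·14089 + 6
11: 98629 = 11·8966 + 3
13: 98629 = 13·7586 + 11
17: 98629 = 17·5801 + 12
19: 98629 = 19·5191

19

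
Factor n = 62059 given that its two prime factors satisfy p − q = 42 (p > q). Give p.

Since p = q + 42, we have 62059 = q(q + 42), so q² + 42q − 62059 = 0.
Discriminant: 42² + 4·62059 = 1764 + 248236 = 250000; √250000 = 500.
q = (−42 + 500)/2 = 229, and p = q + 42 = 271.
Check: 229 · 271 = 62059.

271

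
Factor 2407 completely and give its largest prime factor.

2407 = 29 · 83
83 is prime.
So 2407 = 29 · 83; the largest prime factor is 83.

83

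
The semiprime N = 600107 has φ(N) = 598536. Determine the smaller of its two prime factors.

φ(n) = (p−1)(q−1) = n − (p+q) + 1, so p + q = 600107 − 598536 + 1 = 1572.
p and q are the roots of t² − 1572t + 600107 = 0.
Discriminant: 1572² − 4·600107 = 2471184 − 2400428 = 70756; √70756 = 266.
q = (1572 − 266)/2 = 653, p = (1572 + 266)/2 = 919.
Check: 653 · 919 = 600107.

653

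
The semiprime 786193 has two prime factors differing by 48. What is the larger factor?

Since p = q + 48, we have 786193 = q(q + 48), so q² + 48q − 786193 = 0.
Discriminant: 48² + 4·786193 = 2304 + 3144772 = 3147076; √3147076 = 1774.
q = (−48 + 1774)/2 = 863, and p = q + 48 = 911.
Check: 863 · 911 = 786193.

911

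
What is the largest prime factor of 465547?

83

465547 = 71 · 6557
6557 = 79 · 83
83 is prime.
So 465547 = 71 · 79 · 83; the largest prime factor is 83.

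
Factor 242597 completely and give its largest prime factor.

242597 = 41 · 5917
5917 = 61 · 97
97 is prime.
So 242597 = 41 · 61 · 97; the largest prime factor is 97.

97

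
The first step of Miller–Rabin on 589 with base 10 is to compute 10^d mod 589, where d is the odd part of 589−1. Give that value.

589 − 1 = 588 = 2^2 · 147, so d = 147.
10^1 ≡ 10 (mod 589)
10^2 ≡ 10^2 = 100 ≡ 100 (mod 589)
10^4 ≡ 100^2 = 10000 ≡ 576 (mod 589)
10^8 ≡ 576^2 = 331776 ≡ 169 (mod 589)
10^16 ≡ 169^2 = 28561 ≡ 289 (mod 589)
10^32 ≡ 289^2 = 83521 ≡ 472 (mod 589)
10^64 ≡ 472^2 = 222784 ≡ 142 (mod 589)
10^128 ≡ 142^2 = 20164 ≡ 138 (mod 589)
147 = 128 + 16 + 2 + 1 in binary powers of 2.
So 10^147 ≡ 138 · 289 · 100 · 10 ≡ 221 (mod 589).
Squaring chain: 221 → 543; never reaches −1, so base 10 is a Miller–Rabin witness that 589 is composite.

221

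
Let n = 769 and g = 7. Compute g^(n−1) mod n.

1

7^1 ≡ 7 (mod 769)
7^2 ≡ 7^2 = 49 ≡ 49 (mod 769)
7^4 ≡ 49^2 = 2401 ≡ 94 (mod 769)
7^8 ≡ 94^2 = 8836 ≡ 377 (mod 769)
7^16 ≡ 377^2 = 142129 ≡ 633 (mod 769)
7^32 ≡ 633^2 = 400689 ≡ 40 (mod 769)
7^64 ≡ 40^2 = 1600 ≡ 62 (mod 769)
7^128 ≡ 62^2 = 3844 ≡ 768 (mod 769)
7^256 ≡ 768^2 = 589824 ≡ 1 (mod 769)
7^512 ≡ 1^2 = 1 ≡ 1 (mod 769)
768 = 512 + 256 in binary powers of 2.
So 7^768 ≡ 1 · 1 ≡ 1 (mod 769).
Since the result is 1, base 7 gives no evidence that 769 is composite.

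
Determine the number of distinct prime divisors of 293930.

293930 = 2 · 146965
146965 = 5 · 29393
29393 = 7 · 4199
4199 = 13 · 323
323 = 17 · 19
293930 = 2 · 5 · 7 · 13 · 17 · 19, which has 6 distinct prime factors.

6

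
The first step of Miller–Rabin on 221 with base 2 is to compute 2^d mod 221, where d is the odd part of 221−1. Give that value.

128

221 − 1 = 220 = 2^2 · 55, so d = 55.
2^1 ≡ 2 (mod 221)
2^2 ≡ 2^2 = 4 ≡ 4 (mod 221)
2^4 ≡ 4^2 = 16 ≡ 16 (mod 221)
2^8 ≡ 16^2 = 256 ≡ 35 (mod 221)
2^16 ≡ 35^2 = 1225 ≡ 120 (mod 221)
2^32 ≡ 120^2 = 14400 ≡ 35 (mod 221)
55 = 32 + 16 + 4 + 2 + 1 in binary powers of 2.
So 2^55 ≡ 35 · 120 · 16 · 4 · 2 ≡ 128 (mod 221).
Squaring chain: 128 → 30; never reaches −1, so base 2 is a Miller–Rabin witness that 221 is composite.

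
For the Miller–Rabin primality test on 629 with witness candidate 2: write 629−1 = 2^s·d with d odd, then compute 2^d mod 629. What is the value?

629 − 1 = 628 = 2^2 · 157, so d = 157.
2^1 ≡ 2 (mod 629)
2^2 ≡ 2^2 = 4 ≡ 4 (mod 629)
2^4 ≡ 4^2 = 16 ≡ 16 (mod 629)
2^8 ≡ 16^2 = 256 ≡ 256 (mod 629)
2^16 ≡ 256^2 = 65536 ≡ 120 (mod 629)
2^32 ≡ 120^2 = 14400 ≡ 562 (mod 629)
2^64 ≡ 562^2 = 315844 ≡ 86 (mod 629)
2^128 ≡ 86^2 = 7396 ≡ 477 (mod 629)
157 = 128 + 16 + 8 + 4 + 1 in binary powers of 2.
So 2^157 ≡ 477 · 120 · 256 · 16 · 2 ≡ 15 (mod 629).
Squaring chain: 15 → 225; never reaches −1, so base 2 is a Miller–Rabin witness that 629 is composite.

15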